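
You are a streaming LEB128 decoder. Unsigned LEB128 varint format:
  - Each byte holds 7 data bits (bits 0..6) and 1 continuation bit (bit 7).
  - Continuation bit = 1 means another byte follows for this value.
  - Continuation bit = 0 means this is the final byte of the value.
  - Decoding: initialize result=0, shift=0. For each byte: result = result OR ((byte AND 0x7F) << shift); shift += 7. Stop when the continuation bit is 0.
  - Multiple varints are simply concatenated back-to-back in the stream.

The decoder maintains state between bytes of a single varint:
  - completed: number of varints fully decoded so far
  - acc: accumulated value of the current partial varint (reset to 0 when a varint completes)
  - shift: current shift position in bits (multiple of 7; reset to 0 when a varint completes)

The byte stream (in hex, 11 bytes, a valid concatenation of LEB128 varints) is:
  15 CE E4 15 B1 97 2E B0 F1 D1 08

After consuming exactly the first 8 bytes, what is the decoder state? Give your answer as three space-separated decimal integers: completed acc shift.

byte[0]=0x15 cont=0 payload=0x15: varint #1 complete (value=21); reset -> completed=1 acc=0 shift=0
byte[1]=0xCE cont=1 payload=0x4E: acc |= 78<<0 -> completed=1 acc=78 shift=7
byte[2]=0xE4 cont=1 payload=0x64: acc |= 100<<7 -> completed=1 acc=12878 shift=14
byte[3]=0x15 cont=0 payload=0x15: varint #2 complete (value=356942); reset -> completed=2 acc=0 shift=0
byte[4]=0xB1 cont=1 payload=0x31: acc |= 49<<0 -> completed=2 acc=49 shift=7
byte[5]=0x97 cont=1 payload=0x17: acc |= 23<<7 -> completed=2 acc=2993 shift=14
byte[6]=0x2E cont=0 payload=0x2E: varint #3 complete (value=756657); reset -> completed=3 acc=0 shift=0
byte[7]=0xB0 cont=1 payload=0x30: acc |= 48<<0 -> completed=3 acc=48 shift=7

Answer: 3 48 7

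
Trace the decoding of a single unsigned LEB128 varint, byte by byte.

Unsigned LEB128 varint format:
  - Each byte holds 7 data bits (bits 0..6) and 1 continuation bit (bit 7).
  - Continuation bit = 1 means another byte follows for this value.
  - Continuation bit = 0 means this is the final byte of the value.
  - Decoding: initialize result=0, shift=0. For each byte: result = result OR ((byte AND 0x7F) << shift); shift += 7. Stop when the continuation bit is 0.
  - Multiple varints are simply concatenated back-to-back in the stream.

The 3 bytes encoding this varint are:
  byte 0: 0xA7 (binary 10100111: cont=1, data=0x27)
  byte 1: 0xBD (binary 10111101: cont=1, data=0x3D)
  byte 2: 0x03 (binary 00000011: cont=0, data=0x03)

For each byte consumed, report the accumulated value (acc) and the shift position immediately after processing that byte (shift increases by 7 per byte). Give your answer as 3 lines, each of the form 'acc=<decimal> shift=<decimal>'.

byte 0=0xA7: payload=0x27=39, contrib = 39<<0 = 39; acc -> 39, shift -> 7
byte 1=0xBD: payload=0x3D=61, contrib = 61<<7 = 7808; acc -> 7847, shift -> 14
byte 2=0x03: payload=0x03=3, contrib = 3<<14 = 49152; acc -> 56999, shift -> 21

Answer: acc=39 shift=7
acc=7847 shift=14
acc=56999 shift=21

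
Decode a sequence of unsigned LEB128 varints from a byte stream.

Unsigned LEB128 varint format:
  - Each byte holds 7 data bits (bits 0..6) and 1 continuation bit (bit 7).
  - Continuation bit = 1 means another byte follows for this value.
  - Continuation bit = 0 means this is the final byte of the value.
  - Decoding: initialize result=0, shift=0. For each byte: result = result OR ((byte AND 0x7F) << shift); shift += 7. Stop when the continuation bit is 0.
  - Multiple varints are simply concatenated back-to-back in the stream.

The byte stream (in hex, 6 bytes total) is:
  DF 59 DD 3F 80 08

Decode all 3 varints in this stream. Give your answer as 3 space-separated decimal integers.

  byte[0]=0xDF cont=1 payload=0x5F=95: acc |= 95<<0 -> acc=95 shift=7
  byte[1]=0x59 cont=0 payload=0x59=89: acc |= 89<<7 -> acc=11487 shift=14 [end]
Varint 1: bytes[0:2] = DF 59 -> value 11487 (2 byte(s))
  byte[2]=0xDD cont=1 payload=0x5D=93: acc |= 93<<0 -> acc=93 shift=7
  byte[3]=0x3F cont=0 payload=0x3F=63: acc |= 63<<7 -> acc=8157 shift=14 [end]
Varint 2: bytes[2:4] = DD 3F -> value 8157 (2 byte(s))
  byte[4]=0x80 cont=1 payload=0x00=0: acc |= 0<<0 -> acc=0 shift=7
  byte[5]=0x08 cont=0 payload=0x08=8: acc |= 8<<7 -> acc=1024 shift=14 [end]
Varint 3: bytes[4:6] = 80 08 -> value 1024 (2 byte(s))

Answer: 11487 8157 1024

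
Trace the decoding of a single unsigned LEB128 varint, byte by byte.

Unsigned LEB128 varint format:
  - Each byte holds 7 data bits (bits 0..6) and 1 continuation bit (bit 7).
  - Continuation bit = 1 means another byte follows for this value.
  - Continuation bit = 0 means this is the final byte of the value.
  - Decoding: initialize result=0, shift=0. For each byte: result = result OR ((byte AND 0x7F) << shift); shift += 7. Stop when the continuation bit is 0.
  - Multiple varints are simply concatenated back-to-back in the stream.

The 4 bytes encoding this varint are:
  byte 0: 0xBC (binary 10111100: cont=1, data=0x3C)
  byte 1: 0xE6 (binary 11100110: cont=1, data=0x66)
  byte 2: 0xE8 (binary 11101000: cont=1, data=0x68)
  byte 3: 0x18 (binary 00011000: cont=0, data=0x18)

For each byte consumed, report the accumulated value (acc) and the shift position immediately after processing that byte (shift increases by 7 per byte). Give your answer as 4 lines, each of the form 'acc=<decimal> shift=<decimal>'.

Answer: acc=60 shift=7
acc=13116 shift=14
acc=1717052 shift=21
acc=52048700 shift=28

Derivation:
byte 0=0xBC: payload=0x3C=60, contrib = 60<<0 = 60; acc -> 60, shift -> 7
byte 1=0xE6: payload=0x66=102, contrib = 102<<7 = 13056; acc -> 13116, shift -> 14
byte 2=0xE8: payload=0x68=104, contrib = 104<<14 = 1703936; acc -> 1717052, shift -> 21
byte 3=0x18: payload=0x18=24, contrib = 24<<21 = 50331648; acc -> 52048700, shift -> 28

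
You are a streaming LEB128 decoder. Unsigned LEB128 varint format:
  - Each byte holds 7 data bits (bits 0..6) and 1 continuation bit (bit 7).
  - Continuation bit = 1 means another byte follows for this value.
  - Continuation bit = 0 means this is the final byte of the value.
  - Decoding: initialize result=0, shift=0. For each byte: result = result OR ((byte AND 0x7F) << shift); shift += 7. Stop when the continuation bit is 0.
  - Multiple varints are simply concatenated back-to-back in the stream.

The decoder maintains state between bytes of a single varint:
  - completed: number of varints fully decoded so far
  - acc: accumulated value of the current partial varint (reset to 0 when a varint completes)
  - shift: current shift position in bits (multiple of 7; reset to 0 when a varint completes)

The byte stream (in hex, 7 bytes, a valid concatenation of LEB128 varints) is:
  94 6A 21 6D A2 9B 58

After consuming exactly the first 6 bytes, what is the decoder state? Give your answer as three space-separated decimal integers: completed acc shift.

Answer: 3 3490 14

Derivation:
byte[0]=0x94 cont=1 payload=0x14: acc |= 20<<0 -> completed=0 acc=20 shift=7
byte[1]=0x6A cont=0 payload=0x6A: varint #1 complete (value=13588); reset -> completed=1 acc=0 shift=0
byte[2]=0x21 cont=0 payload=0x21: varint #2 complete (value=33); reset -> completed=2 acc=0 shift=0
byte[3]=0x6D cont=0 payload=0x6D: varint #3 complete (value=109); reset -> completed=3 acc=0 shift=0
byte[4]=0xA2 cont=1 payload=0x22: acc |= 34<<0 -> completed=3 acc=34 shift=7
byte[5]=0x9B cont=1 payload=0x1B: acc |= 27<<7 -> completed=3 acc=3490 shift=14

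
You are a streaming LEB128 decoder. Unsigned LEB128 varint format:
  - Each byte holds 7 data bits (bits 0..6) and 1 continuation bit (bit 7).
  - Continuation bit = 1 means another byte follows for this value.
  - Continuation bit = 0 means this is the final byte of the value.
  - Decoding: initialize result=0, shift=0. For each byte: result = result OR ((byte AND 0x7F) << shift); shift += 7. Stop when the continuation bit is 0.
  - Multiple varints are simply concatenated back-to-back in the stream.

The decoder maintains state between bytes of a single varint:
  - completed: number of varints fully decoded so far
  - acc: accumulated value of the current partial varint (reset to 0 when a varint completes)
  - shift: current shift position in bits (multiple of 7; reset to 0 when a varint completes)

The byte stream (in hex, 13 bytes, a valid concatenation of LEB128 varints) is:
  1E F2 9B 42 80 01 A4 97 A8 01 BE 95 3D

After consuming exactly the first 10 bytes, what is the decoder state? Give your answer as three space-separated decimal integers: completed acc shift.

Answer: 4 0 0

Derivation:
byte[0]=0x1E cont=0 payload=0x1E: varint #1 complete (value=30); reset -> completed=1 acc=0 shift=0
byte[1]=0xF2 cont=1 payload=0x72: acc |= 114<<0 -> completed=1 acc=114 shift=7
byte[2]=0x9B cont=1 payload=0x1B: acc |= 27<<7 -> completed=1 acc=3570 shift=14
byte[3]=0x42 cont=0 payload=0x42: varint #2 complete (value=1084914); reset -> completed=2 acc=0 shift=0
byte[4]=0x80 cont=1 payload=0x00: acc |= 0<<0 -> completed=2 acc=0 shift=7
byte[5]=0x01 cont=0 payload=0x01: varint #3 complete (value=128); reset -> completed=3 acc=0 shift=0
byte[6]=0xA4 cont=1 payload=0x24: acc |= 36<<0 -> completed=3 acc=36 shift=7
byte[7]=0x97 cont=1 payload=0x17: acc |= 23<<7 -> completed=3 acc=2980 shift=14
byte[8]=0xA8 cont=1 payload=0x28: acc |= 40<<14 -> completed=3 acc=658340 shift=21
byte[9]=0x01 cont=0 payload=0x01: varint #4 complete (value=2755492); reset -> completed=4 acc=0 shift=0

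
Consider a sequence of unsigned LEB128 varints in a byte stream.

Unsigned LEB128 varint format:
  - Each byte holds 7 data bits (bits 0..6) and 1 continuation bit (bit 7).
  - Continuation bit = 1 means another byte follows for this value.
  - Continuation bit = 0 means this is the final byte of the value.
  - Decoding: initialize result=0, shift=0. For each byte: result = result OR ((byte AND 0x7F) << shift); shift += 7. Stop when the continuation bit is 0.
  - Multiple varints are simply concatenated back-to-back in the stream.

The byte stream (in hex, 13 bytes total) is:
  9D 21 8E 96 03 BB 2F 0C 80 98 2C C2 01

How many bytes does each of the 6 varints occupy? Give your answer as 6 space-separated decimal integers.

Answer: 2 3 2 1 3 2

Derivation:
  byte[0]=0x9D cont=1 payload=0x1D=29: acc |= 29<<0 -> acc=29 shift=7
  byte[1]=0x21 cont=0 payload=0x21=33: acc |= 33<<7 -> acc=4253 shift=14 [end]
Varint 1: bytes[0:2] = 9D 21 -> value 4253 (2 byte(s))
  byte[2]=0x8E cont=1 payload=0x0E=14: acc |= 14<<0 -> acc=14 shift=7
  byte[3]=0x96 cont=1 payload=0x16=22: acc |= 22<<7 -> acc=2830 shift=14
  byte[4]=0x03 cont=0 payload=0x03=3: acc |= 3<<14 -> acc=51982 shift=21 [end]
Varint 2: bytes[2:5] = 8E 96 03 -> value 51982 (3 byte(s))
  byte[5]=0xBB cont=1 payload=0x3B=59: acc |= 59<<0 -> acc=59 shift=7
  byte[6]=0x2F cont=0 payload=0x2F=47: acc |= 47<<7 -> acc=6075 shift=14 [end]
Varint 3: bytes[5:7] = BB 2F -> value 6075 (2 byte(s))
  byte[7]=0x0C cont=0 payload=0x0C=12: acc |= 12<<0 -> acc=12 shift=7 [end]
Varint 4: bytes[7:8] = 0C -> value 12 (1 byte(s))
  byte[8]=0x80 cont=1 payload=0x00=0: acc |= 0<<0 -> acc=0 shift=7
  byte[9]=0x98 cont=1 payload=0x18=24: acc |= 24<<7 -> acc=3072 shift=14
  byte[10]=0x2C cont=0 payload=0x2C=44: acc |= 44<<14 -> acc=723968 shift=21 [end]
Varint 5: bytes[8:11] = 80 98 2C -> value 723968 (3 byte(s))
  byte[11]=0xC2 cont=1 payload=0x42=66: acc |= 66<<0 -> acc=66 shift=7
  byte[12]=0x01 cont=0 payload=0x01=1: acc |= 1<<7 -> acc=194 shift=14 [end]
Varint 6: bytes[11:13] = C2 01 -> value 194 (2 byte(s))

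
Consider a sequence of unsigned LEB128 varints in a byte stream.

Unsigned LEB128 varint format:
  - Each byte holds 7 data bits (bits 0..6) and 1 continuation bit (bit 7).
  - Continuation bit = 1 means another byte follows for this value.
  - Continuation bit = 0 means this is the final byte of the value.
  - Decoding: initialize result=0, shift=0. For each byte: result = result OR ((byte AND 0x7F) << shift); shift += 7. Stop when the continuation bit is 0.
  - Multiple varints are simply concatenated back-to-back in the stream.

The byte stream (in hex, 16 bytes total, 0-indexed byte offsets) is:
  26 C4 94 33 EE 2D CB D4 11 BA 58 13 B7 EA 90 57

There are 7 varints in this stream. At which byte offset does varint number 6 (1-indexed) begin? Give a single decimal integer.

  byte[0]=0x26 cont=0 payload=0x26=38: acc |= 38<<0 -> acc=38 shift=7 [end]
Varint 1: bytes[0:1] = 26 -> value 38 (1 byte(s))
  byte[1]=0xC4 cont=1 payload=0x44=68: acc |= 68<<0 -> acc=68 shift=7
  byte[2]=0x94 cont=1 payload=0x14=20: acc |= 20<<7 -> acc=2628 shift=14
  byte[3]=0x33 cont=0 payload=0x33=51: acc |= 51<<14 -> acc=838212 shift=21 [end]
Varint 2: bytes[1:4] = C4 94 33 -> value 838212 (3 byte(s))
  byte[4]=0xEE cont=1 payload=0x6E=110: acc |= 110<<0 -> acc=110 shift=7
  byte[5]=0x2D cont=0 payload=0x2D=45: acc |= 45<<7 -> acc=5870 shift=14 [end]
Varint 3: bytes[4:6] = EE 2D -> value 5870 (2 byte(s))
  byte[6]=0xCB cont=1 payload=0x4B=75: acc |= 75<<0 -> acc=75 shift=7
  byte[7]=0xD4 cont=1 payload=0x54=84: acc |= 84<<7 -> acc=10827 shift=14
  byte[8]=0x11 cont=0 payload=0x11=17: acc |= 17<<14 -> acc=289355 shift=21 [end]
Varint 4: bytes[6:9] = CB D4 11 -> value 289355 (3 byte(s))
  byte[9]=0xBA cont=1 payload=0x3A=58: acc |= 58<<0 -> acc=58 shift=7
  byte[10]=0x58 cont=0 payload=0x58=88: acc |= 88<<7 -> acc=11322 shift=14 [end]
Varint 5: bytes[9:11] = BA 58 -> value 11322 (2 byte(s))
  byte[11]=0x13 cont=0 payload=0x13=19: acc |= 19<<0 -> acc=19 shift=7 [end]
Varint 6: bytes[11:12] = 13 -> value 19 (1 byte(s))
  byte[12]=0xB7 cont=1 payload=0x37=55: acc |= 55<<0 -> acc=55 shift=7
  byte[13]=0xEA cont=1 payload=0x6A=106: acc |= 106<<7 -> acc=13623 shift=14
  byte[14]=0x90 cont=1 payload=0x10=16: acc |= 16<<14 -> acc=275767 shift=21
  byte[15]=0x57 cont=0 payload=0x57=87: acc |= 87<<21 -> acc=182727991 shift=28 [end]
Varint 7: bytes[12:16] = B7 EA 90 57 -> value 182727991 (4 byte(s))

Answer: 11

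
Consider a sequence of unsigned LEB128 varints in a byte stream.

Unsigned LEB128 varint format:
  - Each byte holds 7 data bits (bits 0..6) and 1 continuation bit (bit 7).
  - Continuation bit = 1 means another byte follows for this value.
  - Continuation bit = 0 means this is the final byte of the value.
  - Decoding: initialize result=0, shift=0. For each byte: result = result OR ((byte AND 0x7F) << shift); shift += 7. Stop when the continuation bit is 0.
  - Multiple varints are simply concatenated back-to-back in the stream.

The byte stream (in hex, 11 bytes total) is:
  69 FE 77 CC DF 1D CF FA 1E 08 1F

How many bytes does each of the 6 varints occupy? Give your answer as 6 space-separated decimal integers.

Answer: 1 2 3 3 1 1

Derivation:
  byte[0]=0x69 cont=0 payload=0x69=105: acc |= 105<<0 -> acc=105 shift=7 [end]
Varint 1: bytes[0:1] = 69 -> value 105 (1 byte(s))
  byte[1]=0xFE cont=1 payload=0x7E=126: acc |= 126<<0 -> acc=126 shift=7
  byte[2]=0x77 cont=0 payload=0x77=119: acc |= 119<<7 -> acc=15358 shift=14 [end]
Varint 2: bytes[1:3] = FE 77 -> value 15358 (2 byte(s))
  byte[3]=0xCC cont=1 payload=0x4C=76: acc |= 76<<0 -> acc=76 shift=7
  byte[4]=0xDF cont=1 payload=0x5F=95: acc |= 95<<7 -> acc=12236 shift=14
  byte[5]=0x1D cont=0 payload=0x1D=29: acc |= 29<<14 -> acc=487372 shift=21 [end]
Varint 3: bytes[3:6] = CC DF 1D -> value 487372 (3 byte(s))
  byte[6]=0xCF cont=1 payload=0x4F=79: acc |= 79<<0 -> acc=79 shift=7
  byte[7]=0xFA cont=1 payload=0x7A=122: acc |= 122<<7 -> acc=15695 shift=14
  byte[8]=0x1E cont=0 payload=0x1E=30: acc |= 30<<14 -> acc=507215 shift=21 [end]
Varint 4: bytes[6:9] = CF FA 1E -> value 507215 (3 byte(s))
  byte[9]=0x08 cont=0 payload=0x08=8: acc |= 8<<0 -> acc=8 shift=7 [end]
Varint 5: bytes[9:10] = 08 -> value 8 (1 byte(s))
  byte[10]=0x1F cont=0 payload=0x1F=31: acc |= 31<<0 -> acc=31 shift=7 [end]
Varint 6: bytes[10:11] = 1F -> value 31 (1 byte(s))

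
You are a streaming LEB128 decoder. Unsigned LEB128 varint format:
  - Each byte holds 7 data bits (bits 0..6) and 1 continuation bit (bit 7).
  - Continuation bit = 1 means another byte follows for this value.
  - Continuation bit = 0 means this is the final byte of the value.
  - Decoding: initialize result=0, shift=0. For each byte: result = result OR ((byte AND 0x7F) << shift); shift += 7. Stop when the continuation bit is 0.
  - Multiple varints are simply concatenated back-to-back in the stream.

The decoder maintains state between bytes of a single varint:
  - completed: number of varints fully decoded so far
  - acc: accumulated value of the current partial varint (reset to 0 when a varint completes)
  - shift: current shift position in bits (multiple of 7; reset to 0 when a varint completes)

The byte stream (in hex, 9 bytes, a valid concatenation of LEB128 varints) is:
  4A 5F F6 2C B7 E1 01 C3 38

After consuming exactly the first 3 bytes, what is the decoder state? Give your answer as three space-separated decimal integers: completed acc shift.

byte[0]=0x4A cont=0 payload=0x4A: varint #1 complete (value=74); reset -> completed=1 acc=0 shift=0
byte[1]=0x5F cont=0 payload=0x5F: varint #2 complete (value=95); reset -> completed=2 acc=0 shift=0
byte[2]=0xF6 cont=1 payload=0x76: acc |= 118<<0 -> completed=2 acc=118 shift=7

Answer: 2 118 7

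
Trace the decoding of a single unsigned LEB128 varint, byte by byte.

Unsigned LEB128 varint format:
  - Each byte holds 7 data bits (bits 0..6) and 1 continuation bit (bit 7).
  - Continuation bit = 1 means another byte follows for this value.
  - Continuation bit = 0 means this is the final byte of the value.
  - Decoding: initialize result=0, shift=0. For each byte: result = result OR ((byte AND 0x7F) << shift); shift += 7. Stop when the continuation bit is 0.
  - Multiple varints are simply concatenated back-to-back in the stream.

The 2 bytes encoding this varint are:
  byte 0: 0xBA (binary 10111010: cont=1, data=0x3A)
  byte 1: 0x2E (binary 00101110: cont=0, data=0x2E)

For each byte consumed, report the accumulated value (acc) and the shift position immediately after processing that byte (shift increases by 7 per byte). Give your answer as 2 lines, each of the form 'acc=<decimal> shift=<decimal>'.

Answer: acc=58 shift=7
acc=5946 shift=14

Derivation:
byte 0=0xBA: payload=0x3A=58, contrib = 58<<0 = 58; acc -> 58, shift -> 7
byte 1=0x2E: payload=0x2E=46, contrib = 46<<7 = 5888; acc -> 5946, shift -> 14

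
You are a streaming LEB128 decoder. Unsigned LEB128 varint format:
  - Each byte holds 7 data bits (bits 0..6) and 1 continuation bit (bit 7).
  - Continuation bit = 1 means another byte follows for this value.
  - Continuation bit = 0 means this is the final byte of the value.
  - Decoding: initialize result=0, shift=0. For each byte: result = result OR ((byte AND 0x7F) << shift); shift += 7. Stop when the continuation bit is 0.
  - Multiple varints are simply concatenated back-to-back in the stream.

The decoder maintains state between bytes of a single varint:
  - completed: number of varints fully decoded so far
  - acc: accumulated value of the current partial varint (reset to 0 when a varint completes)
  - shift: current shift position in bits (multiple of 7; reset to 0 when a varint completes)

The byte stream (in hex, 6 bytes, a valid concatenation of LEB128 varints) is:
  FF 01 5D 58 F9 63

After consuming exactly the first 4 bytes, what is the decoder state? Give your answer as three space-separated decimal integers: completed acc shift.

Answer: 3 0 0

Derivation:
byte[0]=0xFF cont=1 payload=0x7F: acc |= 127<<0 -> completed=0 acc=127 shift=7
byte[1]=0x01 cont=0 payload=0x01: varint #1 complete (value=255); reset -> completed=1 acc=0 shift=0
byte[2]=0x5D cont=0 payload=0x5D: varint #2 complete (value=93); reset -> completed=2 acc=0 shift=0
byte[3]=0x58 cont=0 payload=0x58: varint #3 complete (value=88); reset -> completed=3 acc=0 shift=0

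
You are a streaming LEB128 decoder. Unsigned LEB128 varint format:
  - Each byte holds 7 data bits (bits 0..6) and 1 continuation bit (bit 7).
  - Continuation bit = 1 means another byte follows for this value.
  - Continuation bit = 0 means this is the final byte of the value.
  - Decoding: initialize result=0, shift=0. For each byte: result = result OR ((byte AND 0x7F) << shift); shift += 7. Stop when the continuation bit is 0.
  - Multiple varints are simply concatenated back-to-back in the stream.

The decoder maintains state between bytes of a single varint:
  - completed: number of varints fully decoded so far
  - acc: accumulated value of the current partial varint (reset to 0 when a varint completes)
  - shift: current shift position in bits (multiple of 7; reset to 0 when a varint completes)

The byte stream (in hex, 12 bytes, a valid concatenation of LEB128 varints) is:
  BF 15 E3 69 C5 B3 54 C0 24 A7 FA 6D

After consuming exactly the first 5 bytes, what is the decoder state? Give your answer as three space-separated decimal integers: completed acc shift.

byte[0]=0xBF cont=1 payload=0x3F: acc |= 63<<0 -> completed=0 acc=63 shift=7
byte[1]=0x15 cont=0 payload=0x15: varint #1 complete (value=2751); reset -> completed=1 acc=0 shift=0
byte[2]=0xE3 cont=1 payload=0x63: acc |= 99<<0 -> completed=1 acc=99 shift=7
byte[3]=0x69 cont=0 payload=0x69: varint #2 complete (value=13539); reset -> completed=2 acc=0 shift=0
byte[4]=0xC5 cont=1 payload=0x45: acc |= 69<<0 -> completed=2 acc=69 shift=7

Answer: 2 69 7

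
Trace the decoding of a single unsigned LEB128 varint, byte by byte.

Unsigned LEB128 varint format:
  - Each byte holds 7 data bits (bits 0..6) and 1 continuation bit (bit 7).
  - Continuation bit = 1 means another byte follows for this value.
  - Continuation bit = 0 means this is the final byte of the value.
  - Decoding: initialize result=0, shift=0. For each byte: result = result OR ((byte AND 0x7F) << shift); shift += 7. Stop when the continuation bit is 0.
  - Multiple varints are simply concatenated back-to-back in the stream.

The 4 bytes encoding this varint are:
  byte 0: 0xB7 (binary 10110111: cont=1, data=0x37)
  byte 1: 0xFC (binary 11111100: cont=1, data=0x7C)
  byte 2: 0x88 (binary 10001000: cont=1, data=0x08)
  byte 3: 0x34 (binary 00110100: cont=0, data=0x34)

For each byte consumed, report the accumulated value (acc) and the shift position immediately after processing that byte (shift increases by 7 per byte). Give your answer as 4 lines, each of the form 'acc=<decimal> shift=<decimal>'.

byte 0=0xB7: payload=0x37=55, contrib = 55<<0 = 55; acc -> 55, shift -> 7
byte 1=0xFC: payload=0x7C=124, contrib = 124<<7 = 15872; acc -> 15927, shift -> 14
byte 2=0x88: payload=0x08=8, contrib = 8<<14 = 131072; acc -> 146999, shift -> 21
byte 3=0x34: payload=0x34=52, contrib = 52<<21 = 109051904; acc -> 109198903, shift -> 28

Answer: acc=55 shift=7
acc=15927 shift=14
acc=146999 shift=21
acc=109198903 shift=28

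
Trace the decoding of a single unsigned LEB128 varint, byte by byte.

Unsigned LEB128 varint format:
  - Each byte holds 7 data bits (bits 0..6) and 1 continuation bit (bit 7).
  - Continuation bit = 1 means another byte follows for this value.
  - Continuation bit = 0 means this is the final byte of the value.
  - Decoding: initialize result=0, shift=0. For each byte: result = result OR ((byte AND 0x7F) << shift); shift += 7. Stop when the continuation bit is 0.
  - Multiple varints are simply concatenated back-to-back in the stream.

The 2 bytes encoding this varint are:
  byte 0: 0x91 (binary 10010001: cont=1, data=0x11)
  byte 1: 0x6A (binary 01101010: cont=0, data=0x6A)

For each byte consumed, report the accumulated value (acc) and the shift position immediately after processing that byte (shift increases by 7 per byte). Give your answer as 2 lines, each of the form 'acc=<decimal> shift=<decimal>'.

Answer: acc=17 shift=7
acc=13585 shift=14

Derivation:
byte 0=0x91: payload=0x11=17, contrib = 17<<0 = 17; acc -> 17, shift -> 7
byte 1=0x6A: payload=0x6A=106, contrib = 106<<7 = 13568; acc -> 13585, shift -> 14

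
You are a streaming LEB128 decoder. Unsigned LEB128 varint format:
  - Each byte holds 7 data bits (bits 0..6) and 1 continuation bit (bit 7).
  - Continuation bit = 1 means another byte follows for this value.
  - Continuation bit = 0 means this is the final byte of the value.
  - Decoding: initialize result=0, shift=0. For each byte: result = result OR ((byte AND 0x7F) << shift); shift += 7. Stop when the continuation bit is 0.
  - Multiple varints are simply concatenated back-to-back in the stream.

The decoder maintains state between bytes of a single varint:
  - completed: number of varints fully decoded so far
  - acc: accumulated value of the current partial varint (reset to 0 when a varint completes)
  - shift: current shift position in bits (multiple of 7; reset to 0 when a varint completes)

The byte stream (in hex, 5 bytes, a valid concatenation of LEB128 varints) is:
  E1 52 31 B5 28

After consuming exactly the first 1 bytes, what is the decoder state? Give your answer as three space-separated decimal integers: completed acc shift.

Answer: 0 97 7

Derivation:
byte[0]=0xE1 cont=1 payload=0x61: acc |= 97<<0 -> completed=0 acc=97 shift=7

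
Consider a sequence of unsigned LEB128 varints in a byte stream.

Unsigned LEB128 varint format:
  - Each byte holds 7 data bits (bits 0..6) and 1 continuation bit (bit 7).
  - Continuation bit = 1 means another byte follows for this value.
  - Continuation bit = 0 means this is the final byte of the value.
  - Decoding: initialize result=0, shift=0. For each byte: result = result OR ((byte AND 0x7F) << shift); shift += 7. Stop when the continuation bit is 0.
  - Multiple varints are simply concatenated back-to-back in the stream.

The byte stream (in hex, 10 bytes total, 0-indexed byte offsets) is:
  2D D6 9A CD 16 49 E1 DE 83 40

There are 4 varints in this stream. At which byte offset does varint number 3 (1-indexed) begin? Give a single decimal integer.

  byte[0]=0x2D cont=0 payload=0x2D=45: acc |= 45<<0 -> acc=45 shift=7 [end]
Varint 1: bytes[0:1] = 2D -> value 45 (1 byte(s))
  byte[1]=0xD6 cont=1 payload=0x56=86: acc |= 86<<0 -> acc=86 shift=7
  byte[2]=0x9A cont=1 payload=0x1A=26: acc |= 26<<7 -> acc=3414 shift=14
  byte[3]=0xCD cont=1 payload=0x4D=77: acc |= 77<<14 -> acc=1264982 shift=21
  byte[4]=0x16 cont=0 payload=0x16=22: acc |= 22<<21 -> acc=47402326 shift=28 [end]
Varint 2: bytes[1:5] = D6 9A CD 16 -> value 47402326 (4 byte(s))
  byte[5]=0x49 cont=0 payload=0x49=73: acc |= 73<<0 -> acc=73 shift=7 [end]
Varint 3: bytes[5:6] = 49 -> value 73 (1 byte(s))
  byte[6]=0xE1 cont=1 payload=0x61=97: acc |= 97<<0 -> acc=97 shift=7
  byte[7]=0xDE cont=1 payload=0x5E=94: acc |= 94<<7 -> acc=12129 shift=14
  byte[8]=0x83 cont=1 payload=0x03=3: acc |= 3<<14 -> acc=61281 shift=21
  byte[9]=0x40 cont=0 payload=0x40=64: acc |= 64<<21 -> acc=134279009 shift=28 [end]
Varint 4: bytes[6:10] = E1 DE 83 40 -> value 134279009 (4 byte(s))

Answer: 5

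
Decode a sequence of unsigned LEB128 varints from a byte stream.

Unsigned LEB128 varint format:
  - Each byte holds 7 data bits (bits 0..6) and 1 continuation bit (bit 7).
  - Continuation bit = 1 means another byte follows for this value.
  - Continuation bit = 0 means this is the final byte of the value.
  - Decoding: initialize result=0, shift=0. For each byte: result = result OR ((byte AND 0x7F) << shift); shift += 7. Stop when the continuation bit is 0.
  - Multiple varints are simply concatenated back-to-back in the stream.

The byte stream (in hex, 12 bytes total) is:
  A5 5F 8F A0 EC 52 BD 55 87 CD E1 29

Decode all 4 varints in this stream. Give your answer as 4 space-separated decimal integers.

  byte[0]=0xA5 cont=1 payload=0x25=37: acc |= 37<<0 -> acc=37 shift=7
  byte[1]=0x5F cont=0 payload=0x5F=95: acc |= 95<<7 -> acc=12197 shift=14 [end]
Varint 1: bytes[0:2] = A5 5F -> value 12197 (2 byte(s))
  byte[2]=0x8F cont=1 payload=0x0F=15: acc |= 15<<0 -> acc=15 shift=7
  byte[3]=0xA0 cont=1 payload=0x20=32: acc |= 32<<7 -> acc=4111 shift=14
  byte[4]=0xEC cont=1 payload=0x6C=108: acc |= 108<<14 -> acc=1773583 shift=21
  byte[5]=0x52 cont=0 payload=0x52=82: acc |= 82<<21 -> acc=173740047 shift=28 [end]
Varint 2: bytes[2:6] = 8F A0 EC 52 -> value 173740047 (4 byte(s))
  byte[6]=0xBD cont=1 payload=0x3D=61: acc |= 61<<0 -> acc=61 shift=7
  byte[7]=0x55 cont=0 payload=0x55=85: acc |= 85<<7 -> acc=10941 shift=14 [end]
Varint 3: bytes[6:8] = BD 55 -> value 10941 (2 byte(s))
  byte[8]=0x87 cont=1 payload=0x07=7: acc |= 7<<0 -> acc=7 shift=7
  byte[9]=0xCD cont=1 payload=0x4D=77: acc |= 77<<7 -> acc=9863 shift=14
  byte[10]=0xE1 cont=1 payload=0x61=97: acc |= 97<<14 -> acc=1599111 shift=21
  byte[11]=0x29 cont=0 payload=0x29=41: acc |= 41<<21 -> acc=87582343 shift=28 [end]
Varint 4: bytes[8:12] = 87 CD E1 29 -> value 87582343 (4 byte(s))

Answer: 12197 173740047 10941 87582343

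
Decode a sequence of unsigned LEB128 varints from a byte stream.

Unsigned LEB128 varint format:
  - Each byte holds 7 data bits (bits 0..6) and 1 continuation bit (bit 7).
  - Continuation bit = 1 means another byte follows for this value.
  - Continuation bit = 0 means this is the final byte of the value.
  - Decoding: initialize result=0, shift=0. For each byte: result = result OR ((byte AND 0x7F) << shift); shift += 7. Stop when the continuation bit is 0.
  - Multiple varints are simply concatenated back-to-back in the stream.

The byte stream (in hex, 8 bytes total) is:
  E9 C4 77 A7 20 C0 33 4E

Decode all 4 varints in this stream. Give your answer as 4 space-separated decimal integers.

Answer: 1958505 4135 6592 78

Derivation:
  byte[0]=0xE9 cont=1 payload=0x69=105: acc |= 105<<0 -> acc=105 shift=7
  byte[1]=0xC4 cont=1 payload=0x44=68: acc |= 68<<7 -> acc=8809 shift=14
  byte[2]=0x77 cont=0 payload=0x77=119: acc |= 119<<14 -> acc=1958505 shift=21 [end]
Varint 1: bytes[0:3] = E9 C4 77 -> value 1958505 (3 byte(s))
  byte[3]=0xA7 cont=1 payload=0x27=39: acc |= 39<<0 -> acc=39 shift=7
  byte[4]=0x20 cont=0 payload=0x20=32: acc |= 32<<7 -> acc=4135 shift=14 [end]
Varint 2: bytes[3:5] = A7 20 -> value 4135 (2 byte(s))
  byte[5]=0xC0 cont=1 payload=0x40=64: acc |= 64<<0 -> acc=64 shift=7
  byte[6]=0x33 cont=0 payload=0x33=51: acc |= 51<<7 -> acc=6592 shift=14 [end]
Varint 3: bytes[5:7] = C0 33 -> value 6592 (2 byte(s))
  byte[7]=0x4E cont=0 payload=0x4E=78: acc |= 78<<0 -> acc=78 shift=7 [end]
Varint 4: bytes[7:8] = 4E -> value 78 (1 byte(s))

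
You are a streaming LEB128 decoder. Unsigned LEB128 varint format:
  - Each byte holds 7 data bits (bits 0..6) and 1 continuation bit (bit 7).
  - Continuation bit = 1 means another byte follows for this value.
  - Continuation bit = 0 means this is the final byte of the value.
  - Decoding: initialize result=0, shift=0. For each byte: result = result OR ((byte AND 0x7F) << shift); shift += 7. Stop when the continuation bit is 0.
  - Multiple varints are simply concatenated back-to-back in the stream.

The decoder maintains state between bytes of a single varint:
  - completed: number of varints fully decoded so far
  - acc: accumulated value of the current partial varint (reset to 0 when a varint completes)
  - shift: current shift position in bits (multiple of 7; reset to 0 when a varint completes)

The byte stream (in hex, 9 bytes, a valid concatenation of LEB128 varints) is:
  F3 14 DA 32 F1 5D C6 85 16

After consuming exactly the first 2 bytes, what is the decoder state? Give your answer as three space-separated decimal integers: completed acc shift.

Answer: 1 0 0

Derivation:
byte[0]=0xF3 cont=1 payload=0x73: acc |= 115<<0 -> completed=0 acc=115 shift=7
byte[1]=0x14 cont=0 payload=0x14: varint #1 complete (value=2675); reset -> completed=1 acc=0 shift=0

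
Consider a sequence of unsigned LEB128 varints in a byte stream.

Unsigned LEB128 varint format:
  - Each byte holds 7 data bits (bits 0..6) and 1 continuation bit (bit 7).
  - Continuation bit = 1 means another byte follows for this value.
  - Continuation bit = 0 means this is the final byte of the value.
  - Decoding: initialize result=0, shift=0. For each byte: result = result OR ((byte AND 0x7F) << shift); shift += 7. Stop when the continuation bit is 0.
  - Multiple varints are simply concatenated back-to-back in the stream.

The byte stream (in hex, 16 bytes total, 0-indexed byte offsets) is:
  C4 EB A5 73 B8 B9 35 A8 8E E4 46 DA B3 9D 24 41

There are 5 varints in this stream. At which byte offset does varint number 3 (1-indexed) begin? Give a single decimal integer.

Answer: 7

Derivation:
  byte[0]=0xC4 cont=1 payload=0x44=68: acc |= 68<<0 -> acc=68 shift=7
  byte[1]=0xEB cont=1 payload=0x6B=107: acc |= 107<<7 -> acc=13764 shift=14
  byte[2]=0xA5 cont=1 payload=0x25=37: acc |= 37<<14 -> acc=619972 shift=21
  byte[3]=0x73 cont=0 payload=0x73=115: acc |= 115<<21 -> acc=241792452 shift=28 [end]
Varint 1: bytes[0:4] = C4 EB A5 73 -> value 241792452 (4 byte(s))
  byte[4]=0xB8 cont=1 payload=0x38=56: acc |= 56<<0 -> acc=56 shift=7
  byte[5]=0xB9 cont=1 payload=0x39=57: acc |= 57<<7 -> acc=7352 shift=14
  byte[6]=0x35 cont=0 payload=0x35=53: acc |= 53<<14 -> acc=875704 shift=21 [end]
Varint 2: bytes[4:7] = B8 B9 35 -> value 875704 (3 byte(s))
  byte[7]=0xA8 cont=1 payload=0x28=40: acc |= 40<<0 -> acc=40 shift=7
  byte[8]=0x8E cont=1 payload=0x0E=14: acc |= 14<<7 -> acc=1832 shift=14
  byte[9]=0xE4 cont=1 payload=0x64=100: acc |= 100<<14 -> acc=1640232 shift=21
  byte[10]=0x46 cont=0 payload=0x46=70: acc |= 70<<21 -> acc=148440872 shift=28 [end]
Varint 3: bytes[7:11] = A8 8E E4 46 -> value 148440872 (4 byte(s))
  byte[11]=0xDA cont=1 payload=0x5A=90: acc |= 90<<0 -> acc=90 shift=7
  byte[12]=0xB3 cont=1 payload=0x33=51: acc |= 51<<7 -> acc=6618 shift=14
  byte[13]=0x9D cont=1 payload=0x1D=29: acc |= 29<<14 -> acc=481754 shift=21
  byte[14]=0x24 cont=0 payload=0x24=36: acc |= 36<<21 -> acc=75979226 shift=28 [end]
Varint 4: bytes[11:15] = DA B3 9D 24 -> value 75979226 (4 byte(s))
  byte[15]=0x41 cont=0 payload=0x41=65: acc |= 65<<0 -> acc=65 shift=7 [end]
Varint 5: bytes[15:16] = 41 -> value 65 (1 byte(s))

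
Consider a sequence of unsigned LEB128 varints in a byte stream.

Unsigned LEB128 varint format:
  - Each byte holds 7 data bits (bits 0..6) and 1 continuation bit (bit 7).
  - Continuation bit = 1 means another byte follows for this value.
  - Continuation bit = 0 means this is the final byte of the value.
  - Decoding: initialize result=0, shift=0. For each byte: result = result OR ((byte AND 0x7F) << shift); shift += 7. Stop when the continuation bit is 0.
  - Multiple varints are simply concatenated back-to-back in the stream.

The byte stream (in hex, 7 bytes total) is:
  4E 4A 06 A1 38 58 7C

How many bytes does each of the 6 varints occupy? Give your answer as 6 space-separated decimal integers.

Answer: 1 1 1 2 1 1

Derivation:
  byte[0]=0x4E cont=0 payload=0x4E=78: acc |= 78<<0 -> acc=78 shift=7 [end]
Varint 1: bytes[0:1] = 4E -> value 78 (1 byte(s))
  byte[1]=0x4A cont=0 payload=0x4A=74: acc |= 74<<0 -> acc=74 shift=7 [end]
Varint 2: bytes[1:2] = 4A -> value 74 (1 byte(s))
  byte[2]=0x06 cont=0 payload=0x06=6: acc |= 6<<0 -> acc=6 shift=7 [end]
Varint 3: bytes[2:3] = 06 -> value 6 (1 byte(s))
  byte[3]=0xA1 cont=1 payload=0x21=33: acc |= 33<<0 -> acc=33 shift=7
  byte[4]=0x38 cont=0 payload=0x38=56: acc |= 56<<7 -> acc=7201 shift=14 [end]
Varint 4: bytes[3:5] = A1 38 -> value 7201 (2 byte(s))
  byte[5]=0x58 cont=0 payload=0x58=88: acc |= 88<<0 -> acc=88 shift=7 [end]
Varint 5: bytes[5:6] = 58 -> value 88 (1 byte(s))
  byte[6]=0x7C cont=0 payload=0x7C=124: acc |= 124<<0 -> acc=124 shift=7 [end]
Varint 6: bytes[6:7] = 7C -> value 124 (1 byte(s))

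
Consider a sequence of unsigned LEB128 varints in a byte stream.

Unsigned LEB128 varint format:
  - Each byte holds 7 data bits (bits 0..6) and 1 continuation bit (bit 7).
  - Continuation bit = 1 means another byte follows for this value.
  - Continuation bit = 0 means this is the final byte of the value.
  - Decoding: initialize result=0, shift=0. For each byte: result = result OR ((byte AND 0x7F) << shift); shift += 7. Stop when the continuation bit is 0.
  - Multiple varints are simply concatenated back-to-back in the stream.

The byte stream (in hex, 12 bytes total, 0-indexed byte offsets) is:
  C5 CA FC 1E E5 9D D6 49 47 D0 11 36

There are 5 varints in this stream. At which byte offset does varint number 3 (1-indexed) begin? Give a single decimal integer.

Answer: 8

Derivation:
  byte[0]=0xC5 cont=1 payload=0x45=69: acc |= 69<<0 -> acc=69 shift=7
  byte[1]=0xCA cont=1 payload=0x4A=74: acc |= 74<<7 -> acc=9541 shift=14
  byte[2]=0xFC cont=1 payload=0x7C=124: acc |= 124<<14 -> acc=2041157 shift=21
  byte[3]=0x1E cont=0 payload=0x1E=30: acc |= 30<<21 -> acc=64955717 shift=28 [end]
Varint 1: bytes[0:4] = C5 CA FC 1E -> value 64955717 (4 byte(s))
  byte[4]=0xE5 cont=1 payload=0x65=101: acc |= 101<<0 -> acc=101 shift=7
  byte[5]=0x9D cont=1 payload=0x1D=29: acc |= 29<<7 -> acc=3813 shift=14
  byte[6]=0xD6 cont=1 payload=0x56=86: acc |= 86<<14 -> acc=1412837 shift=21
  byte[7]=0x49 cont=0 payload=0x49=73: acc |= 73<<21 -> acc=154504933 shift=28 [end]
Varint 2: bytes[4:8] = E5 9D D6 49 -> value 154504933 (4 byte(s))
  byte[8]=0x47 cont=0 payload=0x47=71: acc |= 71<<0 -> acc=71 shift=7 [end]
Varint 3: bytes[8:9] = 47 -> value 71 (1 byte(s))
  byte[9]=0xD0 cont=1 payload=0x50=80: acc |= 80<<0 -> acc=80 shift=7
  byte[10]=0x11 cont=0 payload=0x11=17: acc |= 17<<7 -> acc=2256 shift=14 [end]
Varint 4: bytes[9:11] = D0 11 -> value 2256 (2 byte(s))
  byte[11]=0x36 cont=0 payload=0x36=54: acc |= 54<<0 -> acc=54 shift=7 [end]
Varint 5: bytes[11:12] = 36 -> value 54 (1 byte(s))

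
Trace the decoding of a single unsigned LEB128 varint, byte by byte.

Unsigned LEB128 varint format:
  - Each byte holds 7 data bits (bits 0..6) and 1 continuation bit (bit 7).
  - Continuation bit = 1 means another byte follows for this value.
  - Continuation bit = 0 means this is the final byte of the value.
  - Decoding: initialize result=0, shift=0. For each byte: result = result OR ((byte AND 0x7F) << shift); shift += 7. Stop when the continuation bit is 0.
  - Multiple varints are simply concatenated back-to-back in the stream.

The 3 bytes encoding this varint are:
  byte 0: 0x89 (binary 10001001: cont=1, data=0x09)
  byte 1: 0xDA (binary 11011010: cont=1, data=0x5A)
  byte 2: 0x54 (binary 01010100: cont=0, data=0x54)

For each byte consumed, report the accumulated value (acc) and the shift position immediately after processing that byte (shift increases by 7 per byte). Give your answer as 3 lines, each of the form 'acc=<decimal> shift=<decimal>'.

Answer: acc=9 shift=7
acc=11529 shift=14
acc=1387785 shift=21

Derivation:
byte 0=0x89: payload=0x09=9, contrib = 9<<0 = 9; acc -> 9, shift -> 7
byte 1=0xDA: payload=0x5A=90, contrib = 90<<7 = 11520; acc -> 11529, shift -> 14
byte 2=0x54: payload=0x54=84, contrib = 84<<14 = 1376256; acc -> 1387785, shift -> 21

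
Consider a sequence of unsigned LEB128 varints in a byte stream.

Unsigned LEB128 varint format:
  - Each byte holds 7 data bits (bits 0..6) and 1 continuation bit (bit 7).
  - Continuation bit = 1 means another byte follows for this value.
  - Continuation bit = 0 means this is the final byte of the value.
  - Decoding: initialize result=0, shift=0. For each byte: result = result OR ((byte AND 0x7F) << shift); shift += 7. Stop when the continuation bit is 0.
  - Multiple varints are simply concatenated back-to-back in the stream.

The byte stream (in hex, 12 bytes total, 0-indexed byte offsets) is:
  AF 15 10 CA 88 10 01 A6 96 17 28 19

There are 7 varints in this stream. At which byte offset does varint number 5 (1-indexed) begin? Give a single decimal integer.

Answer: 7

Derivation:
  byte[0]=0xAF cont=1 payload=0x2F=47: acc |= 47<<0 -> acc=47 shift=7
  byte[1]=0x15 cont=0 payload=0x15=21: acc |= 21<<7 -> acc=2735 shift=14 [end]
Varint 1: bytes[0:2] = AF 15 -> value 2735 (2 byte(s))
  byte[2]=0x10 cont=0 payload=0x10=16: acc |= 16<<0 -> acc=16 shift=7 [end]
Varint 2: bytes[2:3] = 10 -> value 16 (1 byte(s))
  byte[3]=0xCA cont=1 payload=0x4A=74: acc |= 74<<0 -> acc=74 shift=7
  byte[4]=0x88 cont=1 payload=0x08=8: acc |= 8<<7 -> acc=1098 shift=14
  byte[5]=0x10 cont=0 payload=0x10=16: acc |= 16<<14 -> acc=263242 shift=21 [end]
Varint 3: bytes[3:6] = CA 88 10 -> value 263242 (3 byte(s))
  byte[6]=0x01 cont=0 payload=0x01=1: acc |= 1<<0 -> acc=1 shift=7 [end]
Varint 4: bytes[6:7] = 01 -> value 1 (1 byte(s))
  byte[7]=0xA6 cont=1 payload=0x26=38: acc |= 38<<0 -> acc=38 shift=7
  byte[8]=0x96 cont=1 payload=0x16=22: acc |= 22<<7 -> acc=2854 shift=14
  byte[9]=0x17 cont=0 payload=0x17=23: acc |= 23<<14 -> acc=379686 shift=21 [end]
Varint 5: bytes[7:10] = A6 96 17 -> value 379686 (3 byte(s))
  byte[10]=0x28 cont=0 payload=0x28=40: acc |= 40<<0 -> acc=40 shift=7 [end]
Varint 6: bytes[10:11] = 28 -> value 40 (1 byte(s))
  byte[11]=0x19 cont=0 payload=0x19=25: acc |= 25<<0 -> acc=25 shift=7 [end]
Varint 7: bytes[11:12] = 19 -> value 25 (1 byte(s))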